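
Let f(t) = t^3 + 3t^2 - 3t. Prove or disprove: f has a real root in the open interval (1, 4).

The endpoint values f(1) = 1 and f(4) = 100 are both positive. Claim: f(t) > 0 for every t in (1, 4).
Substitute t = 1 + u, where 0 < u < 3 on the interval. Expanding, f(1 + u) = u^3 + 6u^2 + 6u + 1.
All 4 nonzero coefficients of this polynomial in u are positive; hence for u > 0 the value is a sum of positive terms (the constant 1 among them).
So f is strictly positive on (1, 4); no root exists in the interval.

f has no root in that interval.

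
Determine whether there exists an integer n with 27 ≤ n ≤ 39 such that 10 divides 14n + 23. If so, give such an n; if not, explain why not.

No such integer n in that range exists.

At n = 27, 14·27 + 23 = 401 ≡ 1 (mod 10), and each step in n adds 14 ≡ 4 (mod 10), giving residues 1, 5, 9, 3, 7, 1, 5, 9, 3, 7, 1, 5, 9 for n = 27, 28, …, 39.
The residue 0 does not occur, so no n in [27, 39] makes 14n + 23 a multiple of 10.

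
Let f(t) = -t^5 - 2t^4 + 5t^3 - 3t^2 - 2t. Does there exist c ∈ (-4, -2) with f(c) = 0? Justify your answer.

f(-4) = 152 and f(-2) = -48, which have opposite signs.
As a polynomial, f is continuous on every closed interval.
By the Intermediate Value Theorem f must vanish at some point of (-4, -2).

Yes, f has a root in the interval.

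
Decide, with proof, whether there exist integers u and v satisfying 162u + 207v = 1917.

u = 8, v = 3

Since gcd(162, 207) = 9 and 1917 = 9·213, Bézout's identity guarantees a solution.
Dividing through by 9 reduces the equation to 18u + 23v = 213.
Euclidean algorithm: 23 = 1·18 + 5, 18 = 3·5 + 3, 5 = 1·3 + 2, 3 = 1·2 + 1, 2 = 2·1 + 0.
Working back up the chain: 1 = 3 − 1·2 = 3 − (5 − 1·3) = −5 + 2·3 = −5 + 2·(18 − 3·5) = 2·18 − 7·5 = 2·18 − 7·(23 − 1·18) = −7·23 + 9·18. So 18·9 + 23·(-7) = 1.
Times 213: 18·1917 + 23·(-1491) = 213, so (1917, -1491) solves it.
The general solution is u = 1917 + 23k, v = -1491 − 18k; taking k = -83 gives the smaller pair u = 8, v = 3.
Indeed 162·8 + 207·3 = 1296 + 621 = 1917.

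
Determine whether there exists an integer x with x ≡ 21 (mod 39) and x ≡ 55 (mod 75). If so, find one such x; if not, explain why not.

There is no such integer.

gcd(39, 75) = 3. If x ≡ 21 (mod 39) and x ≡ 55 (mod 75), then x ≡ 21 (mod 3) and x ≡ 55 (mod 3).
These are incompatible: 21 − 55 = -34 is not divisible by 3.
So no integer satisfies both congruences.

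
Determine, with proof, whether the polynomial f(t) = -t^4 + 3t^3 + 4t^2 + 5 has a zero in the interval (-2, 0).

f(-2) = -19 and f(0) = 5, which have opposite signs.
f is continuous everywhere (it is a polynomial), in particular on [-2, 0].
By the Intermediate Value Theorem f must vanish at some point of (-2, 0).

Yes, f has a root in the interval.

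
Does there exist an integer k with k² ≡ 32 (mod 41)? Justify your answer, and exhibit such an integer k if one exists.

k = 27

Take k = 27. Then 27² = 729 = 17·41 + 32, so 27² ≡ 32 (mod 41).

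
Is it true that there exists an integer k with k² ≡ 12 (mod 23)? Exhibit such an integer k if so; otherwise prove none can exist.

Take k = 14. Then 14² = 196 = 8·23 + 12, so 14² ≡ 12 (mod 23).

k = 14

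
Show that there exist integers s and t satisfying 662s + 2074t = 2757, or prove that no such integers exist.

Both 662 and 2074 are divisible by gcd(662, 2074) = 2, hence so is any combination 662s + 2074t.
However 2757 leaves remainder 1 on division by 2.
So the equation is unsolvable over ℤ.

No, no such integers exist.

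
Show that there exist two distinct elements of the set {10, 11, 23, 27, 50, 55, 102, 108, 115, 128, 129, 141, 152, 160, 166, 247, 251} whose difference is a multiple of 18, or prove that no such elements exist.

Reduce each element modulo 18: 10↦10, 11↦11, 23↦5, 27↦9, 50↦14, 55↦1, 102↦12, 108↦0, 115↦7, 128↦2, 129↦3, 141↦15, 152↦8, 160↦16, 166↦4, 247↦13, 251↦17.
These 17 residues are pairwise different, hence no difference of two elements is divisible by 18.

No, no such pair exists.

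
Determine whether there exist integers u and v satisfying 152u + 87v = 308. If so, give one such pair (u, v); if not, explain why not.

152 and 87 are coprime, so 152u + 87v ranges over all of ℤ.
Run the Euclidean algorithm on 152 and 87: 152 = 1·87 + 65, 87 = 1·65 + 22, 65 = 2·22 + 21, 22 = 1·21 + 1, 21 = 21·1 + 0.
Working back up the chain: 1 = 22 − 1·21 = 22 − (65 − 2·22) = −65 + 3·22 = −65 + 3·(87 − 1·65) = 3·87 − 4·65 = 3·87 − 4·(152 − 1·87) = −4·152 + 7·87. So 152·(-4) + 87·7 = 1.
Scaling by 308 gives the particular solution (u, v) = (-1232, 2156).
The general solution is u = -1232 + 87k, v = 2156 − 152k; taking k = 15 gives the smaller pair u = 73, v = -124.
Indeed 152·73 + 87·(-124) = 11096 − 10788 = 308.

u = 73, v = -124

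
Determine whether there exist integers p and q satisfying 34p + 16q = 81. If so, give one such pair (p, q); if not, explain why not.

Both 34 and 16 are divisible by gcd(34, 16) = 2, hence so is any combination 34p + 16q.
However 81 leaves remainder 1 on division by 2.
So the equation is unsolvable over ℤ.

No such integers exist.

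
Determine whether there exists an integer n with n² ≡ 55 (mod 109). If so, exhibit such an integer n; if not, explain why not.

No such integer exists.

Apply Euler's criterion with the prime 109: 55 is a quadratic residue iff 55^54 ≡ 1 (mod 109), and a non-residue iff it is ≡ −1.
Squaring successively (mod 109): 55^2 = 3025 ≡ 82; 55^4 ≡ 82² = 6724 ≡ 75; 55^8 ≡ 75² = 5625 ≡ 66; 55^16 ≡ 66² = 4356 ≡ 105; 55^32 ≡ 105² = 11025 ≡ 16.
Since 54 = 32 + 16 + 4 + 2, 55^54 ≡ 16 · 105 · 75 · 82; multiplying out mod 109: 16·105 = 1680 ≡ 45, then 45·75 = 3375 ≡ 105, then 105·82 = 8610 ≡ 108. Thus 55^54 ≡ 108 ≡ −1 (mod 109).
By Euler's criterion 55 is a quadratic non-residue mod 109: no n satisfies n² ≡ 55 (mod 109).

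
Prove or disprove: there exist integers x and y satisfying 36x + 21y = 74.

Both 36 and 21 are divisible by gcd(36, 21) = 3, hence so is any combination 36x + 21y.
But 74 = 3·24 + 2, so 3 ∤ 74.
So the equation is unsolvable over ℤ.

No such integers exist.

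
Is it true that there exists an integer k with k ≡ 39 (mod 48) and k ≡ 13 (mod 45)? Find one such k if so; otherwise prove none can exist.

No, no such integer exists.

Both moduli are multiples of 3 = gcd(48, 45), so any solution would satisfy k ≡ 39 and k ≡ 13 modulo 3 simultaneously.
However 39 ≡ 0 and 13 ≡ 1 (mod 3), and 0 ≠ 1.
Therefore no such k exists.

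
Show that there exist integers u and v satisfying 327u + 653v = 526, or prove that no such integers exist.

Since gcd(327, 653) = 1, every integer is an integer combination of 327 and 653.
Run the Euclidean algorithm on 653 and 327: 653 = 1·327 + 326, 327 = 1·326 + 1, 326 = 326·1 + 0.
Back-substituting, 1 = 327 − 1·326 = 327 − (653 − 1·327) = −653 + 2·327; that is, 327·2 + 653·(-1) = 1.
Times 526: 327·1052 + 653·(-526) = 526, so (1052, -526) solves it.
Shifting by a multiple of (653, −327) keeps it a solution: u = 1052 − 1·653 = 399, v = -526 + 1·327 = -199.
Indeed 327·399 + 653·(-199) = 130473 − 129947 = 526.

u = 399, v = -199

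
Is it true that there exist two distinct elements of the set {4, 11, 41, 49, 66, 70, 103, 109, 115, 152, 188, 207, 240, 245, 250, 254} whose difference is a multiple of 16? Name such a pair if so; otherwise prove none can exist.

No such pair exists.

Reduce each element modulo 16: 4↦4, 11↦11, 41↦9, 49↦1, 66↦2, 70↦6, 103↦7, 109↦13, 115↦3, 152↦8, 188↦12, 207↦15, 240↦0, 245↦5, 250↦10, 254↦14.
No residue repeats among the 16 elements, so no pair has difference ≡ 0 (mod 16).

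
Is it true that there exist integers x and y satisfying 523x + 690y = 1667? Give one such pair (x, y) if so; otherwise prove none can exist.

523 and 690 are coprime, so 523x + 690y ranges over all of ℤ.
Dividing repeatedly: 690 = 1·523 + 167, 523 = 3·167 + 22, 167 = 7·22 + 13, 22 = 1·13 + 9, 13 = 1·9 + 4, 9 = 2·4 + 1, 4 = 4·1 + 0.
Working back up the chain: 1 = 9 − 2·4 = 9 − 2·(13 − 1·9) = −2·13 + 3·9 = −2·13 + 3·(22 − 1·13) = 3·22 − 5·13 = 3·22 − 5·(167 − 7·22) = −5·167 + 38·22 = −5·167 + 38·(523 − 3·167) = 38·523 − 119·167 = 38·523 − 119·(690 − 1·523) = −119·690 + 157·523. So 523·157 + 690·(-119) = 1.
Scaling by 1667 gives the particular solution (x, y) = (261719, -198373).
The general solution is x = 261719 + 690k, y = -198373 − 523k; taking k = -379 gives the smaller pair x = 209, y = -156.
Indeed 523·209 + 690·(-156) = 109307 − 107640 = 1667.

x = 209, y = -156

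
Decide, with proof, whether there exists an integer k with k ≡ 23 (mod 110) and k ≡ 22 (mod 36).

There is no such integer.

Both moduli are multiples of 2 = gcd(110, 36), so any solution would satisfy k ≡ 23 and k ≡ 22 modulo 2 simultaneously.
However 23 ≡ 1 and 22 ≡ 0 (mod 2), and 1 ≠ 0.
So no integer satisfies both congruences.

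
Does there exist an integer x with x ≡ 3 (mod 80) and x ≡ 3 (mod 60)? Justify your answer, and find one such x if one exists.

gcd(80, 60) = 20. A simultaneous solution exists iff 3 ≡ 3 (mod 20); here 3 mod 20 = 3 = 3 mod 20, so it does.
The smallest candidate x = 3 works directly: 3 ≡ 3 (mod 60).
Verify: 3 = 0·80 + 3 and 3 = 0·60 + 3. ✓

x = 3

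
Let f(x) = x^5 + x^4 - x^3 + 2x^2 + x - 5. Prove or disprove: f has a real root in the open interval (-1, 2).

f(-1) = -3 and f(2) = 45, which have opposite signs.
f is continuous everywhere (it is a polynomial), in particular on [-1, 2].
By the Intermediate Value Theorem f must vanish at some point of (-1, 2).

Such a root exists.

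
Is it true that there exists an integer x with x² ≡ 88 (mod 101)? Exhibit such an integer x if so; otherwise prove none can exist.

x = 54

Take x = 54. Then 54² = 2916 = 28·101 + 88, so 54² ≡ 88 (mod 101).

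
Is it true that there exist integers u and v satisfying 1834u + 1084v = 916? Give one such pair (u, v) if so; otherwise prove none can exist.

u = 364, v = -615

Since gcd(1834, 1084) = 2 and 916 = 2·458, Bézout's identity guarantees a solution.
Dividing through by 2 reduces the equation to 917u + 542v = 458.
Euclidean algorithm: 917 = 1·542 + 375, 542 = 1·375 + 167, 375 = 2·167 + 41, 167 = 4·41 + 3, 41 = 13·3 + 2, 3 = 1·2 + 1, 2 = 2·1 + 0.
Working back up the chain: 1 = 3 − 1·2 = 3 − (41 − 13·3) = −41 + 14·3 = −41 + 14·(167 − 4·41) = 14·167 − 57·41 = 14·167 − 57·(375 − 2·167) = −57·375 + 128·167 = −57·375 + 128·(542 − 1·375) = 128·542 − 185·375 = 128·542 − 185·(917 − 1·542) = −185·917 + 313·542. So 917·(-185) + 542·313 = 1.
Scaling by 458 gives the particular solution (u, v) = (-84730, 143354).
The general solution is u = -84730 + 542k, v = 143354 − 917k; taking k = 157 gives the smaller pair u = 364, v = -615.
Indeed 1834·364 + 1084·(-615) = 667576 − 666660 = 916.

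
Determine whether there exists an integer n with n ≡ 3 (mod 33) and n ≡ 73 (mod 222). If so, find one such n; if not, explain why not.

gcd(33, 222) = 3. If n ≡ 3 (mod 33) and n ≡ 73 (mod 222), then n ≡ 3 (mod 3) and n ≡ 73 (mod 3).
However 3 ≡ 0 and 73 ≡ 1 (mod 3), and 0 ≠ 1.
Hence the system has no solution.

No such integer exists.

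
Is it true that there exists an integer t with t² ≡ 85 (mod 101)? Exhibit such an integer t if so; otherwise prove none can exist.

t = 40 works: 40² = 1600, and 1600 − 85 = 1515 = 15·101.

t = 40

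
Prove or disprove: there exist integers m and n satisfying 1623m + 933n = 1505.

gcd(1623, 933) = 3, so every integer of the form 1623m + 933n is a multiple of 3.
But 1505 = 3·501 + 2, so 3 ∤ 1505.
So the equation is unsolvable over ℤ.

No, no such integers exist.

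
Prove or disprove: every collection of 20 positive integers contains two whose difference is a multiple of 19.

Each integer lies in one of the 19 residue classes modulo 19.
Since 20 > 19, two of the 20 integers must share a residue class by the pigeonhole principle; call them a and b.
Their difference a − b is then a multiple of 19.

Yes, this is always true.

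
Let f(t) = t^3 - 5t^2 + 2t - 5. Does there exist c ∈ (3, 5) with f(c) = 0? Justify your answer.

f(3) = -17 and f(5) = 5, which have opposite signs.
Since f is a polynomial it is continuous on [3, 5].
The Intermediate Value Theorem then guarantees some c ∈ (3, 5) with f(c) = 0.

Such a root exists.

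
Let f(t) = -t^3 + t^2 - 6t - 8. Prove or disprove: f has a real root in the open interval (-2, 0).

f(-2) = 16 and f(0) = -8, which have opposite signs.
As a polynomial, f is continuous on every closed interval.
By the Intermediate Value Theorem, f takes the value 0 somewhere in the open interval.

Such a root exists.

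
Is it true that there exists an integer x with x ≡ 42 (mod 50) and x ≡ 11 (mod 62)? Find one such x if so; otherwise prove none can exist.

No, no such integer exists.

Reduce both congruences modulo 2, which divides 50 and 62: they say x ≡ 42 (mod 2) and x ≡ 11 (mod 2).
However 42 ≡ 0 and 11 ≡ 1 (mod 2), and 0 ≠ 1.
Therefore no such x exists.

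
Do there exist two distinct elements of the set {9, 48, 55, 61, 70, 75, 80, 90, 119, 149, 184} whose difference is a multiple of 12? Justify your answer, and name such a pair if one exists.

No such pair exists.

Residues mod 12: 9↦9, 48↦0, 55↦7, 61↦1, 70↦10, 75↦3, 80↦8, 90↦6, 119↦11, 149↦5, 184↦4.
These 11 residues are pairwise different, hence no difference of two elements is divisible by 12.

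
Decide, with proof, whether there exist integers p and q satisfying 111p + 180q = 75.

Every value of 111p + 180q is a multiple of gcd(111, 180) = 3; since 3 ∣ 75, solutions exist.
Dividing through by 3 reduces the equation to 37p + 60q = 25.
Run the Euclidean algorithm on 60 and 37: 60 = 1·37 + 23, 37 = 1·23 + 14, 23 = 1·14 + 9, 14 = 1·9 + 5, 9 = 1·5 + 4, 5 = 1·4 + 1, 4 = 4·1 + 0.
Working back up the chain: 1 = 5 − 1·4 = 5 − (9 − 1·5) = −9 + 2·5 = −9 + 2·(14 − 1·9) = 2·14 − 3·9 = 2·14 − 3·(23 − 1·14) = −3·23 + 5·14 = −3·23 + 5·(37 − 1·23) = 5·37 − 8·23 = 5·37 − 8·(60 − 1·37) = −8·60 + 13·37. So 37·13 + 60·(-8) = 1.
Multiplying through by 25: p = 13·25 = 325, q = (-8)·25 = -200 is a solution.
The general solution is p = 325 + 60k, q = -200 − 37k; taking k = -5 gives the smaller pair p = 25, q = -15.
Indeed 111·25 + 180·(-15) = 2775 − 2700 = 75.

p = 25, q = -15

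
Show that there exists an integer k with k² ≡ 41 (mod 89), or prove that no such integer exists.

89 is prime, so by Euler's criterion 41 is a square mod 89 iff 41^((89−1)/2) = 41^44 ≡ 1 (mod 89).
Squaring successively (mod 89): 41^2 = 1681 ≡ 79; 41^4 ≡ 79² = 6241 ≡ 11; 41^8 ≡ 11² = 121 ≡ 32; 41^16 ≡ 32² = 1024 ≡ 45; 41^32 ≡ 45² = 2025 ≡ 67.
Since 44 = 32 + 8 + 4, 41^44 ≡ 67 · 32 · 11; multiplying out mod 89: 67·32 = 2144 ≡ 8, then 8·11 = 88 ≡ 88. Thus 41^44 ≡ 88 ≡ −1 (mod 89).
By Euler's criterion 41 is a quadratic non-residue mod 89: no k satisfies k² ≡ 41 (mod 89).

No, no such integer exists.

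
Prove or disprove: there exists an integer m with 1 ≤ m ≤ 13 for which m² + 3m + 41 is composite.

m = 7

At m = 7: 7² + 3·7 + 41 = 111 = 3·37, which is composite.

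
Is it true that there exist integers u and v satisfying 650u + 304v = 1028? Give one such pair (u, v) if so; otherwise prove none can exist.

u = 10, v = -18

Every value of 650u + 304v is a multiple of gcd(650, 304) = 2; since 2 ∣ 1028, solutions exist.
Dividing through by 2 reduces the equation to 325u + 152v = 514.
Run the Euclidean algorithm on 325 and 152: 325 = 2·152 + 21, 152 = 7·21 + 5, 21 = 4·5 + 1, 5 = 5·1 + 0.
Back-substituting, 1 = 21 − 4·5 = 21 − 4·(152 − 7·21) = −4·152 + 29·21 = −4·152 + 29·(325 − 2·152) = 29·325 − 62·152; that is, 325·29 + 152·(-62) = 1.
Scaling by 514 gives the particular solution (u, v) = (14906, -31868).
The general solution is u = 14906 + 152k, v = -31868 − 325k; taking k = -98 gives the smaller pair u = 10, v = -18.
Indeed 650·10 + 304·(-18) = 6500 − 5472 = 1028.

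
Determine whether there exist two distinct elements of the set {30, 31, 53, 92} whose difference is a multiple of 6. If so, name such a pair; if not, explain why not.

No such pair exists.

Residues mod 6: 30↦0, 31↦1, 53↦5, 92↦2.
These 4 residues are pairwise different, hence no difference of two elements is divisible by 6.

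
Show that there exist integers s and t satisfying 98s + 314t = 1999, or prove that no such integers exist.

Both 98 and 314 are divisible by gcd(98, 314) = 2, hence so is any combination 98s + 314t.
But 1999 is not a multiple of 2 (it leaves remainder 1).
Hence no integers s, t satisfy the equation.

There are no such integers.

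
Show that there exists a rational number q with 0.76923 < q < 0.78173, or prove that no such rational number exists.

q = 7/9

Scale by 9: the interval becomes (6.92307, 7.03557), which contains the integer 7.
So q = 7/9 works: it is a ratio of integers, and dividing 9·0.76923 < 7 < 9·0.78173 through by 9 gives 0.76923 < 7/9 < 0.78173.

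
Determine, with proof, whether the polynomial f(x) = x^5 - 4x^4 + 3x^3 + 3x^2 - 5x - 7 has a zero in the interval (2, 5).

Such a root exists.

f(2) = -13 and f(5) = 1043, which have opposite signs.
Since f is a polynomial it is continuous on [2, 5].
By the Intermediate Value Theorem f must vanish at some point of (2, 5).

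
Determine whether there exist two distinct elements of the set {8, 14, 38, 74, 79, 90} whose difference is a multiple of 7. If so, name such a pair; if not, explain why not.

Two integers differ by a multiple of 7 exactly when they have the same residue mod 7. The residues are 8↦1, 14↦0, 38↦3, 74↦4, 79↦2, 90↦6.
These 6 residues are pairwise different, hence no difference of two elements is divisible by 7.

There is no such pair.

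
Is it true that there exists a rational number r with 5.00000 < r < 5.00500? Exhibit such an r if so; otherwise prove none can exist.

Scale by 201: the interval becomes (1005.00000, 1006.00500), which contains the integer 1006.
Dividing back, 5.00000 < 1006/201 < 5.00500, and 1006/201 is rational.

r = 1006/201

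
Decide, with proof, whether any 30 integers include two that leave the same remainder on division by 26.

Each integer lies in one of the 26 residue classes modulo 26.
Since 30 > 26, two of the 30 integers must share a residue class by the pigeonhole principle; call them a and b.
That is, a and b leave the same remainder on division by 26, as claimed.

Yes.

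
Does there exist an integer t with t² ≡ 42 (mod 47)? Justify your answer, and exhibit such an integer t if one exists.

t = 18

Take t = 18. Then 18² = 324 = 6·47 + 42, so 18² ≡ 42 (mod 47).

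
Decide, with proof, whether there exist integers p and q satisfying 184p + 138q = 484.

No such integers exist.

Both 184 and 138 are divisible by gcd(184, 138) = 46, hence so is any combination 184p + 138q.
But 484 = 46·10 + 24, so 46 ∤ 484.
Therefore 184p + 138q = 484 has no solution in integers.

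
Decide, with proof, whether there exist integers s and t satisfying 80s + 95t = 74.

There are no such integers.

Both 80 and 95 are divisible by gcd(80, 95) = 5, hence so is any combination 80s + 95t.
But 74 = 5·14 + 4, so 5 ∤ 74.
Therefore 80s + 95t = 74 has no solution in integers.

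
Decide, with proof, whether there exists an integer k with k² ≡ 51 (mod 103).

No such integer exists.

Apply Euler's criterion with the prime 103: 51 is a quadratic residue iff 51^51 ≡ 1 (mod 103), and a non-residue iff it is ≡ −1.
Repeated squaring mod 103: 51^2 = 2601 ≡ 26; 51^4 ≡ 26² = 676 ≡ 58; 51^8 ≡ 58² = 3364 ≡ 68; 51^16 ≡ 68² = 4624 ≡ 92; 51^32 ≡ 92² = 8464 ≡ 18.
Since 51 = 32 + 16 + 2 + 1, 51^51 ≡ 18 · 92 · 26 · 51; multiplying out mod 103: 18·92 = 1656 ≡ 8, then 8·26 = 208 ≡ 2, then 2·51 = 102 ≡ 102. Thus 51^51 ≡ 102 ≡ −1 (mod 103).
By Euler's criterion 51 is a quadratic non-residue mod 103: no k satisfies k² ≡ 51 (mod 103).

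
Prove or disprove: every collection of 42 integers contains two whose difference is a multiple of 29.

True.

There are exactly 29 possible remainders on division by 29.
Since 42 > 29, two of the 42 integers must share a residue class by the pigeonhole principle; call them a and b.
Then a ≡ b (mod 29), i.e. 29 ∣ (a − b).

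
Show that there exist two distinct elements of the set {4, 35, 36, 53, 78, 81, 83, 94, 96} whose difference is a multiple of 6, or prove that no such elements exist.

4 and 94 are such a pair.

Both 4 and 94 leave remainder 4 on division by 6; their difference 90 = 15·6 is a multiple of 6.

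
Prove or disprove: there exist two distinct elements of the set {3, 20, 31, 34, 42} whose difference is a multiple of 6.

Residues mod 6: 3↦3, 20↦2, 31↦1, 34↦4, 42↦0.
No residue repeats among the 5 elements, so no pair has difference ≡ 0 (mod 6).

No such pair exists.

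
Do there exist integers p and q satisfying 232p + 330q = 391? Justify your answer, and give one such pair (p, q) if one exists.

No, no such integers exist.

gcd(232, 330) = 2, so every integer of the form 232p + 330q is a multiple of 2.
But 391 is not a multiple of 2 (it leaves remainder 1).
So the equation is unsolvable over ℤ.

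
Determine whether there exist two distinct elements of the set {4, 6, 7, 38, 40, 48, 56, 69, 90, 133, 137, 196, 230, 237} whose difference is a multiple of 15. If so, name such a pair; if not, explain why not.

There is no such pair.

Residues mod 15: 4↦4, 6↦6, 7↦7, 38↦8, 40↦10, 48↦3, 56↦11, 69↦9, 90↦0, 133↦13, 137↦2, 196↦1, 230↦5, 237↦12.
No residue repeats among the 14 elements, so no pair has difference ≡ 0 (mod 15).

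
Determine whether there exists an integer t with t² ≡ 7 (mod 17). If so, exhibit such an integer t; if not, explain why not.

There is no such integer.

Squares mod 17 repeat after t = 8 (as (−t)² = t²); for t = 0..8 they are 0, 1, 4, 9, 16, 8, 2, 15, 13.
So the quadratic residues mod 17 are {0, 1, 2, 4, 8, 9, 13, 15, 16}, and 7 is not among them.
Hence no integer t has t² ≡ 7 (mod 17).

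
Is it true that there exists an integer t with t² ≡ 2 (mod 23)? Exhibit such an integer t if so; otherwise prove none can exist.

t = 18

t = 18 works: 18² = 324, and 324 − 2 = 322 = 14·23.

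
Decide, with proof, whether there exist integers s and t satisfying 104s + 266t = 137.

gcd(104, 266) = 2, so every integer of the form 104s + 266t is a multiple of 2.
But 137 = 2·68 + 1, so 2 ∤ 137.
So the equation is unsolvable over ℤ.

No such integers exist.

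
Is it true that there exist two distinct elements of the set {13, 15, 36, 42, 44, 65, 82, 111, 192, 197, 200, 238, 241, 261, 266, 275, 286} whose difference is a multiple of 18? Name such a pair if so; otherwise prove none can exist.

No, no such pair exists.

Two integers differ by a multiple of 18 exactly when they have the same residue mod 18. The residues are 13↦13, 15↦15, 36↦0, 42↦6, 44↦8, 65↦11, 82↦10, 111↦3, 192↦12, 197↦17, 200↦2, 238↦4, 241↦7, 261↦9, 266↦14, 275↦5, 286↦16.
All 17 residues are distinct, so no two elements differ by a multiple of 18.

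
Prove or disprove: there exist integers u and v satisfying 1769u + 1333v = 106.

u = 1107, v = -1469

1769 and 1333 are coprime, so 1769u + 1333v ranges over all of ℤ.
Dividing repeatedly: 1769 = 1·1333 + 436, 1333 = 3·436 + 25, 436 = 17·25 + 11, 25 = 2·11 + 3, 11 = 3·3 + 2, 3 = 1·2 + 1, 2 = 2·1 + 0.
Working back up the chain: 1 = 3 − 1·2 = 3 − (11 − 3·3) = −11 + 4·3 = −11 + 4·(25 − 2·11) = 4·25 − 9·11 = 4·25 − 9·(436 − 17·25) = −9·436 + 157·25 = −9·436 + 157·(1333 − 3·436) = 157·1333 − 480·436 = 157·1333 − 480·(1769 − 1·1333) = −480·1769 + 637·1333. So 1769·(-480) + 1333·637 = 1.
Multiplying through by 106: u = (-480)·106 = -50880, v = 637·106 = 67522 is a solution.
Shifting by a multiple of (1333, −1769) keeps it a solution: u = -50880 + 39·1333 = 1107, v = 67522 − 39·1769 = -1469.
Indeed 1769·1107 + 1333·(-1469) = 1958283 − 1958177 = 106.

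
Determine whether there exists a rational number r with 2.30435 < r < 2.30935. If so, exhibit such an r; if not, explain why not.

r = 30/13

Multiplying by 13: 13·2.30435 = 29.95655 and 13·2.30935 = 30.02155, so the integer 30 lies strictly between them.
Dividing back, 2.30435 < 30/13 < 2.30935, and 30/13 is rational.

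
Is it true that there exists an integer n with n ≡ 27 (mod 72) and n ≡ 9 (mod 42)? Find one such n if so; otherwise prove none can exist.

gcd(72, 42) = 6. A simultaneous solution exists iff 27 ≡ 9 (mod 6); here 27 mod 6 = 3 = 9 mod 6, so it does.
List candidates n ≡ 27 (mod 72): 27, 99, 171, 243, 315, 387. Modulo 42 these are 27, 15, 3, 33, 21, 9; 387 gives 9 as required.
Indeed 387 ≡ 27 (mod 72) and 387 ≡ 9 (mod 42).

n = 387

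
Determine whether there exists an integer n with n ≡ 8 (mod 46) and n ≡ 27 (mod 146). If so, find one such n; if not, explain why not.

Both moduli are multiples of 2 = gcd(46, 146), so any solution would satisfy n ≡ 8 and n ≡ 27 modulo 2 simultaneously.
However 8 ≡ 0 and 27 ≡ 1 (mod 2), and 0 ≠ 1.
Hence the system has no solution.

No, no such integer exists.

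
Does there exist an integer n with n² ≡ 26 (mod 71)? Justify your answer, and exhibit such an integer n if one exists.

Apply Euler's criterion with the prime 71: 26 is a quadratic residue iff 26^35 ≡ 1 (mod 71), and a non-residue iff it is ≡ −1.
Repeated squaring mod 71: 26^2 = 676 ≡ 37; 26^4 ≡ 37² = 1369 ≡ 20; 26^8 ≡ 20² = 400 ≡ 45; 26^16 ≡ 45² = 2025 ≡ 37; 26^32 ≡ 37² = 1369 ≡ 20.
Since 35 = 32 + 2 + 1, 26^35 ≡ 20 · 37 · 26; multiplying out mod 71: 20·37 = 740 ≡ 30, then 30·26 = 780 ≡ 70. Thus 26^35 ≡ 70 ≡ −1 (mod 71).
The value −1 means 26 is a non-residue modulo 71, so n² ≡ 26 (mod 71) is impossible.

No such integer exists.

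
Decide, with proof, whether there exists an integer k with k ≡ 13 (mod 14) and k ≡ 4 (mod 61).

k = 797

The moduli 14 and 61 are coprime, so by the Chinese Remainder Theorem a unique solution modulo 854 exists.
Any solution of the first congruence is k = 13 + 14t; substituting into the second, 14t ≡ 4 − 13 ≡ 52 (mod 61).
To invert 14 modulo 61: 61 = 4·14 + 5, 14 = 2·5 + 4, 5 = 1·4 + 1, 4 = 4·1 + 0, and unwinding, 1 = 5 − 1·4 = 5 − (14 − 2·5) = −14 + 3·5 = −14 + 3·(61 − 4·14) = 3·61 − 13·14. Thus 14⁻¹ ≡ -13 ≡ 48 (mod 61).
Multiplying by 48: t ≡ 48·52 = 2496 ≡ 56 (mod 61).
Taking t = 56 gives k = 13 + 14·56 = 797.
Verify: 797 = 56·14 + 13 and 797 = 13·61 + 4. ✓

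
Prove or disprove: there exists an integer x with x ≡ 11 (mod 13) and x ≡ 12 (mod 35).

x = 362

The moduli 13 and 35 are coprime, so by the Chinese Remainder Theorem a unique solution modulo 455 exists.
Write x = 11 + 13t and require 11 + 13t ≡ 12 (mod 35), i.e. 13t ≡ 1 (mod 35).
Note 13·27 = 351 ≡ 1 (mod 35) (as 351 − 1 = 10·35), so 13⁻¹ ≡ 27.
Multiplying by 27: t ≡ 27·1 = 27 (mod 35).
With t = 27: x = 11 + 13·27 = 362.
Verify: 362 = 27·13 + 11 and 362 = 10·35 + 12. ✓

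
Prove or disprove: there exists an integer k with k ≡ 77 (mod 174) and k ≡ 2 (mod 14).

No such integer exists.

Both moduli are multiples of 2 = gcd(174, 14), so any solution would satisfy k ≡ 77 and k ≡ 2 modulo 2 simultaneously.
However 77 ≡ 1 and 2 ≡ 0 (mod 2), and 1 ≠ 0.
Hence the system has no solution.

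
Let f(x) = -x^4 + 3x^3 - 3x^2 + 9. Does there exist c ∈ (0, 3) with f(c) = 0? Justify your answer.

f(0) = 9 and f(3) = -18, which have opposite signs.
Since f is a polynomial it is continuous on [0, 3].
By the Intermediate Value Theorem f must vanish at some point of (0, 3).

Yes, such a c exists.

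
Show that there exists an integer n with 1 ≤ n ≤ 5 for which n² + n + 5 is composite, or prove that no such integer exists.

At n = 4: 4² + 4 + 5 = 25 = 5·5, which is composite.

n = 4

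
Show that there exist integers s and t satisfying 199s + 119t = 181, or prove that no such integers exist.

199 and 119 are coprime, so 199s + 119t ranges over all of ℤ.
Run the Euclidean algorithm on 199 and 119: 199 = 1·119 + 80, 119 = 1·80 + 39, 80 = 2·39 + 2, 39 = 19·2 + 1, 2 = 2·1 + 0.
Working back up the chain: 1 = 39 − 19·2 = 39 − 19·(80 − 2·39) = −19·80 + 39·39 = −19·80 + 39·(119 − 1·80) = 39·119 − 58·80 = 39·119 − 58·(199 − 1·119) = −58·199 + 97·119. So 199·(-58) + 119·97 = 1.
Scaling by 181 gives the particular solution (s, t) = (-10498, 17557).
Adding 89·119 to s and subtracting 89·199 from t gives the tidier solution (93, -154).
Indeed 199·93 + 119·(-154) = 18507 − 18326 = 181.

s = 93, t = -154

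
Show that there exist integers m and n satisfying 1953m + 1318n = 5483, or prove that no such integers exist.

Since gcd(1953, 1318) = 1, every integer is an integer combination of 1953 and 1318.
Euclidean algorithm: 1953 = 1·1318 + 635, 1318 = 2·635 + 48, 635 = 13·48 + 11, 48 = 4·11 + 4, 11 = 2·4 + 3, 4 = 1·3 + 1, 3 = 3·1 + 0.
Working back up the chain: 1 = 4 − 1·3 = 4 − (11 − 2·4) = −11 + 3·4 = −11 + 3·(48 − 4·11) = 3·48 − 13·11 = 3·48 − 13·(635 − 13·48) = −13·635 + 172·48 = −13·635 + 172·(1318 − 2·635) = 172·1318 − 357·635 = 172·1318 − 357·(1953 − 1·1318) = −357·1953 + 529·1318. So 1953·(-357) + 1318·529 = 1.
Scaling by 5483 gives the particular solution (m, n) = (-1957431, 2900507).
Shifting by a multiple of (1318, −1953) keeps it a solution: m = -1957431 + 1486·1318 = 1117, n = 2900507 − 1486·1953 = -1651.
Check: 1953·1117 + 1318·(-1651) = 2181501 − 2176018 = 5483. ✓

m = 1117, n = -1651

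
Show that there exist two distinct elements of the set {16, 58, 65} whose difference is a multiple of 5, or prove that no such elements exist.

Residues mod 5: 16↦1, 58↦3, 65↦0.
All 3 residues are distinct, so no two elements differ by a multiple of 5.

There is no such pair.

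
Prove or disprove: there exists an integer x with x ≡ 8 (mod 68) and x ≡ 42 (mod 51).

x = 144

Here gcd(68, 51) = 17, and both 8 and 42 leave remainder 8 mod 17, so the system is consistent.
The integers ≡ 8 (mod 68) are 8, 76, 144, …; their remainders mod 51 are 8, 25, 42, so x = 144 is the first that is ≡ 42 (mod 51).
Verify: 144 = 2·68 + 8 and 144 = 2·51 + 42. ✓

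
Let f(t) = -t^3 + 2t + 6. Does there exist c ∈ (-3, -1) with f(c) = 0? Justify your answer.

f(-3) = 27 and f(-1) = 5, both positive, so a sign-change argument is unavailable; we show f keeps this sign on the whole interval.
Substitute t = -1 − u, where 0 < u < 2 on the interval. Expanding, f(-1 − u) = u^3 + 3u^2 + u + 5.
The nonzero coefficients here are all positive, so for u > 0 every term is positive (or zero), and the constant term 5 is strictly positive.
Therefore f(t) > 0 throughout (-3, -1), and f has no zero there.

No.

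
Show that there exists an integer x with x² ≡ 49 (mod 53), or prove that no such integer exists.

Take x = 7. Then 7² = 49, and since 0 ≤ 49 < 53 this is already reduced: 7² ≡ 49 (mod 53).

x = 7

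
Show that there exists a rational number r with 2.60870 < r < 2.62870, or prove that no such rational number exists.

r = 21/8

Multiplying by 8: 8·2.60870 = 20.86960 and 8·2.62870 = 21.02960, so the integer 21 lies strictly between them.
Dividing back, 2.60870 < 21/8 < 2.62870, and 21/8 is rational.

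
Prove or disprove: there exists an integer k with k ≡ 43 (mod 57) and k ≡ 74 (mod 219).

There is no such integer.

Reduce both congruences modulo 3, which divides 57 and 219: they say k ≡ 43 (mod 3) and k ≡ 74 (mod 3).
But 43 mod 3 = 1 while 74 mod 3 = 2, a contradiction.
Hence the system has no solution.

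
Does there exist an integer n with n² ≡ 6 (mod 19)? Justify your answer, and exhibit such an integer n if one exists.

Take n = 14. Then 14² = 196 = 10·19 + 6, so 14² ≡ 6 (mod 19).

n = 14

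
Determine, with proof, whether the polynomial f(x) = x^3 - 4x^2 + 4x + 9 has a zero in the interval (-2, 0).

Yes, f has a root in the interval.

f(-2) = -23 and f(0) = 9, which have opposite signs.
f is continuous everywhere (it is a polynomial), in particular on [-2, 0].
By the Intermediate Value Theorem f must vanish at some point of (-2, 0).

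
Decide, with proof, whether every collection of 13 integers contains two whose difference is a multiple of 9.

Partition the integers by their residue mod 9; there are 9 classes.
Since 13 > 9, two of the 13 integers must share a residue class by the pigeonhole principle; call them a and b.
Their difference a − b is then a multiple of 9.

True.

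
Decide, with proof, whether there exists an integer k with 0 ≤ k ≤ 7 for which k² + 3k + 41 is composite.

k = 1

At k = 1: 1² + 3·1 + 41 = 45 = 3·15, which is composite.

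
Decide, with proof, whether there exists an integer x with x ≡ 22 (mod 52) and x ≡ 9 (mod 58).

No such integer exists.

Reduce both congruences modulo 2, which divides 52 and 58: they say x ≡ 22 (mod 2) and x ≡ 9 (mod 2).
These are incompatible: 22 − 9 = 13 is not divisible by 2.
Therefore no such x exists.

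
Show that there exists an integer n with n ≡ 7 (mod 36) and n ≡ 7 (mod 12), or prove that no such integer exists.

gcd(36, 12) = 12. A simultaneous solution exists iff 7 ≡ 7 (mod 12); here 7 mod 12 = 7 = 7 mod 12, so it does.
The smallest candidate n = 7 works directly: 7 ≡ 7 (mod 12).
Verify: 7 = 0·36 + 7 and 7 = 0·12 + 7. ✓

n = 7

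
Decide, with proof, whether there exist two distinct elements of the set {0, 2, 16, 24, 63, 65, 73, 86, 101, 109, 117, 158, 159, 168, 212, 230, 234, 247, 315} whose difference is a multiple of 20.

Residues mod 20: 0↦0, 2↦2, 16↦16, 24↦4, 63↦3, 65↦5, 73↦13, 86↦6, 101↦1, 109↦9, 117↦17, 158↦18, 159↦19, 168↦8, 212↦12, 230↦10, 234↦14, 247↦7, 315↦15.
All 19 residues are distinct, so no two elements differ by a multiple of 20.

No such pair exists.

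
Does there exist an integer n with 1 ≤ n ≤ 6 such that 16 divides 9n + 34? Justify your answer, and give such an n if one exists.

There is no such integer n in that range.

For n = 1, 2, …, 6 the values of 9n + 34 modulo 16 are 11, 4, 13, 6, 15, 8 respectively.
Since 0 is absent from this list, 16 ∤ 9n + 34 for every n with 1 ≤ n ≤ 6.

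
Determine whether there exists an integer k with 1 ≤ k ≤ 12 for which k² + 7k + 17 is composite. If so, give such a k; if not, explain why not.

At k = 7: 7² + 7·7 + 17 = 115 = 5·23, which is composite.

k = 7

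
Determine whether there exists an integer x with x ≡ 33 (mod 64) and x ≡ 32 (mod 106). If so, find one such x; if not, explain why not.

Both moduli are multiples of 2 = gcd(64, 106), so any solution would satisfy x ≡ 33 and x ≡ 32 modulo 2 simultaneously.
These are incompatible: 33 − 32 = 1 is not divisible by 2.
Hence the system has no solution.

No such integer exists.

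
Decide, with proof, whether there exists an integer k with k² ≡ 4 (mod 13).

k = 11 works: 11² = 121, and 121 − 4 = 117 = 9·13.

k = 11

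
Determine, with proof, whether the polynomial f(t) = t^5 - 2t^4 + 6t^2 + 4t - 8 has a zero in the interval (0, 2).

Such a root exists.

f(0) = -8 and f(2) = 24, which have opposite signs.
f is continuous everywhere (it is a polynomial), in particular on [0, 2].
By the Intermediate Value Theorem, f takes the value 0 somewhere in the open interval.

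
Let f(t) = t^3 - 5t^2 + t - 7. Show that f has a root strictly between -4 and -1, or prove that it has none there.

The endpoint values f(-4) = -155 and f(-1) = -14 are both negative. Claim: f(t) < 0 for every t in (-4, -1).
Substitute t = -1 − u, where 0 < u < 3 on the interval. Expanding, f(-1 − u) = -u^3 - 8u^2 - 14u - 14.
The nonzero coefficients here are all negative, so for u > 0 every term is negative (or zero), and the constant term -14 is strictly negative.
Therefore f(t) < 0 throughout (-4, -1), and f has no zero there.

No.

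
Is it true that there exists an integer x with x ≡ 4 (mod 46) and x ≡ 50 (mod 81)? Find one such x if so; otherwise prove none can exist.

Since 46 and 81 share no common factor, CRT says the pair of congruences has a solution (unique mod 3726).
Any solution of the first congruence is x = 4 + 46t; substituting into the second, 46t ≡ 50 − 4 ≡ 46 (mod 81).
Since 46·37 = 1702 = 21·81 + 1, the inverse of 46 mod 81 is 37.
Multiplying by 37: t ≡ 37·46 = 1702 ≡ 1 (mod 81).
With t = 1: x = 4 + 46·1 = 50.
Verify: 50 = 1·46 + 4 and 50 = 0·81 + 50. ✓

x = 50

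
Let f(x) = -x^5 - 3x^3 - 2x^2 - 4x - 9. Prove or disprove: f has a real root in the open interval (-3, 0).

Such a root exists.

f(-3) = 309 and f(0) = -9, which have opposite signs.
f is continuous everywhere (it is a polynomial), in particular on [-3, 0].
By the Intermediate Value Theorem, f takes the value 0 somewhere in the open interval.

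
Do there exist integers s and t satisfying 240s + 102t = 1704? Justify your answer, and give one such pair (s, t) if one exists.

s = 2, t = 12

Since gcd(240, 102) = 6 and 1704 = 6·284, Bézout's identity guarantees a solution.
Dividing through by 6 reduces the equation to 40s + 17t = 284.
Dividing repeatedly: 40 = 2·17 + 6, 17 = 2·6 + 5, 6 = 1·5 + 1, 5 = 5·1 + 0.
Back-substituting, 1 = 6 − 1·5 = 6 − (17 − 2·6) = −17 + 3·6 = −17 + 3·(40 − 2·17) = 3·40 − 7·17; that is, 40·3 + 17·(-7) = 1.
Times 284: 40·852 + 17·(-1988) = 284, so (852, -1988) solves it.
Subtracting 50·17 from s and adding 50·40 to t gives the tidier solution (2, 12).
Indeed 240·2 + 102·12 = 480 + 1224 = 1704.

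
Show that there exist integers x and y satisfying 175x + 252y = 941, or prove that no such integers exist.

gcd(175, 252) = 7, so every integer of the form 175x + 252y is a multiple of 7.
But 941 = 7·134 + 3, so 7 ∤ 941.
Therefore 175x + 252y = 941 has no solution in integers.

There are no such integers.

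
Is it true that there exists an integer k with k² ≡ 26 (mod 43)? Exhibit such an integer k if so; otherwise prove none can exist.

Apply Euler's criterion with the prime 43: 26 is a quadratic residue iff 26^21 ≡ 1 (mod 43), and a non-residue iff it is ≡ −1.
Squaring successively (mod 43): 26^2 = 676 ≡ 31; 26^4 ≡ 31² = 961 ≡ 15; 26^8 ≡ 15² = 225 ≡ 10; 26^16 ≡ 10² = 100 ≡ 14.
Since 21 = 16 + 4 + 1, 26^21 ≡ 14 · 15 · 26; multiplying out mod 43: 14·15 = 210 ≡ 38, then 38·26 = 988 ≡ 42. Thus 26^21 ≡ 42 ≡ −1 (mod 43).
The value −1 means 26 is a non-residue modulo 43, so k² ≡ 26 (mod 43) is impossible.

No such integer exists.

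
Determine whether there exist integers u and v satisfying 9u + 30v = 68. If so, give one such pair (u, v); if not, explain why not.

gcd(9, 30) = 3, so every integer of the form 9u + 30v is a multiple of 3.
But 68 is not a multiple of 3 (it leaves remainder 2).
Hence no integers u, v satisfy the equation.

No such integers exist.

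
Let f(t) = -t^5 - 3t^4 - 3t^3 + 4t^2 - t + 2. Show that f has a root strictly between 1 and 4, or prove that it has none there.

f has no root in that interval.

The endpoint values f(1) = -2 and f(4) = -1922 are both negative. Claim: f(t) < 0 for every t in (1, 4).
Shift to the endpoint 1: with t = 1 + u (0 < u < 3), one computes f(1 + u) = -u^5 - 8u^4 - 25u^3 - 33u^2 - 19u - 2.
All 6 nonzero coefficients of this polynomial in u are negative; hence for u > 0 the value is a sum of negative terms (the constant -2 among them).
So f is strictly negative on (1, 4); no root exists in the interval.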